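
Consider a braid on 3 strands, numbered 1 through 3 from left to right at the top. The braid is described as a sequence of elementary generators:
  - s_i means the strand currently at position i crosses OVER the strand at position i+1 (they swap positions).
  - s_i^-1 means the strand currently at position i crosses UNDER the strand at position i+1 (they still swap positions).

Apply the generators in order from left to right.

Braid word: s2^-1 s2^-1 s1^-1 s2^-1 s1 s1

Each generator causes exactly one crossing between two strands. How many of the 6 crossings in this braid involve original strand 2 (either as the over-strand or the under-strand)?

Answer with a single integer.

Gen 1: crossing 2x3. Involves strand 2? yes. Count so far: 1
Gen 2: crossing 3x2. Involves strand 2? yes. Count so far: 2
Gen 3: crossing 1x2. Involves strand 2? yes. Count so far: 3
Gen 4: crossing 1x3. Involves strand 2? no. Count so far: 3
Gen 5: crossing 2x3. Involves strand 2? yes. Count so far: 4
Gen 6: crossing 3x2. Involves strand 2? yes. Count so far: 5

Answer: 5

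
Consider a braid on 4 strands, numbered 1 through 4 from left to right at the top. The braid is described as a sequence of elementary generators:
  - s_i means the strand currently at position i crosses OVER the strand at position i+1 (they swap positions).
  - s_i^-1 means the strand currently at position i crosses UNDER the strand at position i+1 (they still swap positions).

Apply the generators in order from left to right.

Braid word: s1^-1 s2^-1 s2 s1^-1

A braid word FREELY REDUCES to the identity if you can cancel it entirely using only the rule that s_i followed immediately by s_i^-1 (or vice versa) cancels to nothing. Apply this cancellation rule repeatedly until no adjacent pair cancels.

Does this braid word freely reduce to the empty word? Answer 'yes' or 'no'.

Gen 1 (s1^-1): push. Stack: [s1^-1]
Gen 2 (s2^-1): push. Stack: [s1^-1 s2^-1]
Gen 3 (s2): cancels prior s2^-1. Stack: [s1^-1]
Gen 4 (s1^-1): push. Stack: [s1^-1 s1^-1]
Reduced word: s1^-1 s1^-1

Answer: no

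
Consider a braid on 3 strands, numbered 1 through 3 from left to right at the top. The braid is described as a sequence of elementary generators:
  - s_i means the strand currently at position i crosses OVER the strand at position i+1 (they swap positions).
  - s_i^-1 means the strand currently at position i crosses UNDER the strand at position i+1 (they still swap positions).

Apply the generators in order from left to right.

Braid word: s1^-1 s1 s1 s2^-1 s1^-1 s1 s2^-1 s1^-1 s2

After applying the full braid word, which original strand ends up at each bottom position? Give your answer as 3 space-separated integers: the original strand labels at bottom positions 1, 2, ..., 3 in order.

Gen 1 (s1^-1): strand 1 crosses under strand 2. Perm now: [2 1 3]
Gen 2 (s1): strand 2 crosses over strand 1. Perm now: [1 2 3]
Gen 3 (s1): strand 1 crosses over strand 2. Perm now: [2 1 3]
Gen 4 (s2^-1): strand 1 crosses under strand 3. Perm now: [2 3 1]
Gen 5 (s1^-1): strand 2 crosses under strand 3. Perm now: [3 2 1]
Gen 6 (s1): strand 3 crosses over strand 2. Perm now: [2 3 1]
Gen 7 (s2^-1): strand 3 crosses under strand 1. Perm now: [2 1 3]
Gen 8 (s1^-1): strand 2 crosses under strand 1. Perm now: [1 2 3]
Gen 9 (s2): strand 2 crosses over strand 3. Perm now: [1 3 2]

Answer: 1 3 2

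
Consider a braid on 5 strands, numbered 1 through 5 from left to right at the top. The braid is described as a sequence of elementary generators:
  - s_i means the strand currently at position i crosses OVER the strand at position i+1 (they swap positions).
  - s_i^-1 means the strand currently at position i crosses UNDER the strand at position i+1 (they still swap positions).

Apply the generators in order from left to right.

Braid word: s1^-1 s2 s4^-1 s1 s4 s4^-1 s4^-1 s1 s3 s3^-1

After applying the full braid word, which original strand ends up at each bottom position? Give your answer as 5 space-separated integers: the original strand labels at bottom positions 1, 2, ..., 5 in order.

Answer: 2 3 1 4 5

Derivation:
Gen 1 (s1^-1): strand 1 crosses under strand 2. Perm now: [2 1 3 4 5]
Gen 2 (s2): strand 1 crosses over strand 3. Perm now: [2 3 1 4 5]
Gen 3 (s4^-1): strand 4 crosses under strand 5. Perm now: [2 3 1 5 4]
Gen 4 (s1): strand 2 crosses over strand 3. Perm now: [3 2 1 5 4]
Gen 5 (s4): strand 5 crosses over strand 4. Perm now: [3 2 1 4 5]
Gen 6 (s4^-1): strand 4 crosses under strand 5. Perm now: [3 2 1 5 4]
Gen 7 (s4^-1): strand 5 crosses under strand 4. Perm now: [3 2 1 4 5]
Gen 8 (s1): strand 3 crosses over strand 2. Perm now: [2 3 1 4 5]
Gen 9 (s3): strand 1 crosses over strand 4. Perm now: [2 3 4 1 5]
Gen 10 (s3^-1): strand 4 crosses under strand 1. Perm now: [2 3 1 4 5]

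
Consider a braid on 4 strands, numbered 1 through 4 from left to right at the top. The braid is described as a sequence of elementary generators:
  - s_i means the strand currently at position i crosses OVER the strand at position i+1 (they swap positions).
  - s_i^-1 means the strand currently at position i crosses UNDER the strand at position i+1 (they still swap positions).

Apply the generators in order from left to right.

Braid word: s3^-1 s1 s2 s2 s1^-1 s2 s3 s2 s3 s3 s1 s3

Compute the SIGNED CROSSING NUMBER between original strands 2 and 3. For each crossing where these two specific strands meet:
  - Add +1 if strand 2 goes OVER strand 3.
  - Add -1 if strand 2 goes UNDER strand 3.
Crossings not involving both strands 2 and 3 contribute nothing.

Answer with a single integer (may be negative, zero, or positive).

Gen 1: crossing 3x4. Both 2&3? no. Sum: 0
Gen 2: crossing 1x2. Both 2&3? no. Sum: 0
Gen 3: crossing 1x4. Both 2&3? no. Sum: 0
Gen 4: crossing 4x1. Both 2&3? no. Sum: 0
Gen 5: crossing 2x1. Both 2&3? no. Sum: 0
Gen 6: crossing 2x4. Both 2&3? no. Sum: 0
Gen 7: 2 over 3. Both 2&3? yes. Contrib: +1. Sum: 1
Gen 8: crossing 4x3. Both 2&3? no. Sum: 1
Gen 9: crossing 4x2. Both 2&3? no. Sum: 1
Gen 10: crossing 2x4. Both 2&3? no. Sum: 1
Gen 11: crossing 1x3. Both 2&3? no. Sum: 1
Gen 12: crossing 4x2. Both 2&3? no. Sum: 1

Answer: 1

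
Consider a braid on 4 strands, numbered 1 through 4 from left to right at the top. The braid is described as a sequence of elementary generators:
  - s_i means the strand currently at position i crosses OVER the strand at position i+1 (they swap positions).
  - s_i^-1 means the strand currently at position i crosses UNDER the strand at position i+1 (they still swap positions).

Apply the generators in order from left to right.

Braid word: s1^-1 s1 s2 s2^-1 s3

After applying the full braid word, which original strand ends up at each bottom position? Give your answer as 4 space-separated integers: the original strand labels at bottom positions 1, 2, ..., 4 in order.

Gen 1 (s1^-1): strand 1 crosses under strand 2. Perm now: [2 1 3 4]
Gen 2 (s1): strand 2 crosses over strand 1. Perm now: [1 2 3 4]
Gen 3 (s2): strand 2 crosses over strand 3. Perm now: [1 3 2 4]
Gen 4 (s2^-1): strand 3 crosses under strand 2. Perm now: [1 2 3 4]
Gen 5 (s3): strand 3 crosses over strand 4. Perm now: [1 2 4 3]

Answer: 1 2 4 3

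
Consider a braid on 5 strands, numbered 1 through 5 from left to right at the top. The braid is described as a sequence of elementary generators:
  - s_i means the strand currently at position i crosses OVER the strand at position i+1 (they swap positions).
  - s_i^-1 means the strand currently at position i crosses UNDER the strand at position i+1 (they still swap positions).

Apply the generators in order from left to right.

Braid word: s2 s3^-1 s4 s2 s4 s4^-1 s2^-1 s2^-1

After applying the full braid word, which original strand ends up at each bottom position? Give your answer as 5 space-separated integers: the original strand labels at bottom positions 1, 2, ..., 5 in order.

Gen 1 (s2): strand 2 crosses over strand 3. Perm now: [1 3 2 4 5]
Gen 2 (s3^-1): strand 2 crosses under strand 4. Perm now: [1 3 4 2 5]
Gen 3 (s4): strand 2 crosses over strand 5. Perm now: [1 3 4 5 2]
Gen 4 (s2): strand 3 crosses over strand 4. Perm now: [1 4 3 5 2]
Gen 5 (s4): strand 5 crosses over strand 2. Perm now: [1 4 3 2 5]
Gen 6 (s4^-1): strand 2 crosses under strand 5. Perm now: [1 4 3 5 2]
Gen 7 (s2^-1): strand 4 crosses under strand 3. Perm now: [1 3 4 5 2]
Gen 8 (s2^-1): strand 3 crosses under strand 4. Perm now: [1 4 3 5 2]

Answer: 1 4 3 5 2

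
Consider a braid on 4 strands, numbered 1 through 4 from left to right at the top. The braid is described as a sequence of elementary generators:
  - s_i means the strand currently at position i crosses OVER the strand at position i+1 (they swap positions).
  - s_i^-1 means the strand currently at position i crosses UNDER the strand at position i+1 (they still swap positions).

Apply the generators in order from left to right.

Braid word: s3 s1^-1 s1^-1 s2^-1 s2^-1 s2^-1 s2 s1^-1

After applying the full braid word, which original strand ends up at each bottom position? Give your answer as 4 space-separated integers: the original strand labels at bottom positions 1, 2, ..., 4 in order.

Gen 1 (s3): strand 3 crosses over strand 4. Perm now: [1 2 4 3]
Gen 2 (s1^-1): strand 1 crosses under strand 2. Perm now: [2 1 4 3]
Gen 3 (s1^-1): strand 2 crosses under strand 1. Perm now: [1 2 4 3]
Gen 4 (s2^-1): strand 2 crosses under strand 4. Perm now: [1 4 2 3]
Gen 5 (s2^-1): strand 4 crosses under strand 2. Perm now: [1 2 4 3]
Gen 6 (s2^-1): strand 2 crosses under strand 4. Perm now: [1 4 2 3]
Gen 7 (s2): strand 4 crosses over strand 2. Perm now: [1 2 4 3]
Gen 8 (s1^-1): strand 1 crosses under strand 2. Perm now: [2 1 4 3]

Answer: 2 1 4 3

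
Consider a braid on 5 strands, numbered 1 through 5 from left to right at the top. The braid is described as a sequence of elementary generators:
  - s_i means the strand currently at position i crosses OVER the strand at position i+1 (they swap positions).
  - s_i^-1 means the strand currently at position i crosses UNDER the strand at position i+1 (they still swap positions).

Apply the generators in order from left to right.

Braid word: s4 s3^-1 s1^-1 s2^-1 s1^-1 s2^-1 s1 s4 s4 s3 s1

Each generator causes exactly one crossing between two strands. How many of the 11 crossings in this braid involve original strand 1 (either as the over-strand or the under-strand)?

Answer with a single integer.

Answer: 5

Derivation:
Gen 1: crossing 4x5. Involves strand 1? no. Count so far: 0
Gen 2: crossing 3x5. Involves strand 1? no. Count so far: 0
Gen 3: crossing 1x2. Involves strand 1? yes. Count so far: 1
Gen 4: crossing 1x5. Involves strand 1? yes. Count so far: 2
Gen 5: crossing 2x5. Involves strand 1? no. Count so far: 2
Gen 6: crossing 2x1. Involves strand 1? yes. Count so far: 3
Gen 7: crossing 5x1. Involves strand 1? yes. Count so far: 4
Gen 8: crossing 3x4. Involves strand 1? no. Count so far: 4
Gen 9: crossing 4x3. Involves strand 1? no. Count so far: 4
Gen 10: crossing 2x3. Involves strand 1? no. Count so far: 4
Gen 11: crossing 1x5. Involves strand 1? yes. Count so far: 5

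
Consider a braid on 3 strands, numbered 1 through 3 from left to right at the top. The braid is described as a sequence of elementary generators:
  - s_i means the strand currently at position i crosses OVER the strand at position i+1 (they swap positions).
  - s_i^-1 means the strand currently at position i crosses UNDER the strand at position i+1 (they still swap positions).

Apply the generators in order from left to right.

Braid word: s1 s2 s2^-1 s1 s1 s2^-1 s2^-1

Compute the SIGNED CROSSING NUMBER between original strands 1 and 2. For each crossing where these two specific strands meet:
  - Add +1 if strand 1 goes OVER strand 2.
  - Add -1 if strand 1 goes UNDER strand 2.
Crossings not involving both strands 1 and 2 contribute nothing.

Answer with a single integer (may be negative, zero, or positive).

Answer: 1

Derivation:
Gen 1: 1 over 2. Both 1&2? yes. Contrib: +1. Sum: 1
Gen 2: crossing 1x3. Both 1&2? no. Sum: 1
Gen 3: crossing 3x1. Both 1&2? no. Sum: 1
Gen 4: 2 over 1. Both 1&2? yes. Contrib: -1. Sum: 0
Gen 5: 1 over 2. Both 1&2? yes. Contrib: +1. Sum: 1
Gen 6: crossing 1x3. Both 1&2? no. Sum: 1
Gen 7: crossing 3x1. Both 1&2? no. Sum: 1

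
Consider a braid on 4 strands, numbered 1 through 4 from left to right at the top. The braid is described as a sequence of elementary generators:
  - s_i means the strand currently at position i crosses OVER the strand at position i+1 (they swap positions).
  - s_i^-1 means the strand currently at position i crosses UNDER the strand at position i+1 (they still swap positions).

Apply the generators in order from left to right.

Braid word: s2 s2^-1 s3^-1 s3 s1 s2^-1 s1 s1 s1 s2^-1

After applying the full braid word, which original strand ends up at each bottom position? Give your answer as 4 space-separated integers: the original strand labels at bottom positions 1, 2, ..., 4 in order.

Answer: 3 1 2 4

Derivation:
Gen 1 (s2): strand 2 crosses over strand 3. Perm now: [1 3 2 4]
Gen 2 (s2^-1): strand 3 crosses under strand 2. Perm now: [1 2 3 4]
Gen 3 (s3^-1): strand 3 crosses under strand 4. Perm now: [1 2 4 3]
Gen 4 (s3): strand 4 crosses over strand 3. Perm now: [1 2 3 4]
Gen 5 (s1): strand 1 crosses over strand 2. Perm now: [2 1 3 4]
Gen 6 (s2^-1): strand 1 crosses under strand 3. Perm now: [2 3 1 4]
Gen 7 (s1): strand 2 crosses over strand 3. Perm now: [3 2 1 4]
Gen 8 (s1): strand 3 crosses over strand 2. Perm now: [2 3 1 4]
Gen 9 (s1): strand 2 crosses over strand 3. Perm now: [3 2 1 4]
Gen 10 (s2^-1): strand 2 crosses under strand 1. Perm now: [3 1 2 4]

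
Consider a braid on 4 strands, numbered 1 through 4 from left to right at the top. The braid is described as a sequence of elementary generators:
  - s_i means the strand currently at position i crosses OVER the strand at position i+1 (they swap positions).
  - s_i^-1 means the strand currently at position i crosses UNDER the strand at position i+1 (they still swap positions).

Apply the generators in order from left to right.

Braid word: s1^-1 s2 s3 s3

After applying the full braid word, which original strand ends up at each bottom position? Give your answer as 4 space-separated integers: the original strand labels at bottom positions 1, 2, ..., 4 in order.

Answer: 2 3 1 4

Derivation:
Gen 1 (s1^-1): strand 1 crosses under strand 2. Perm now: [2 1 3 4]
Gen 2 (s2): strand 1 crosses over strand 3. Perm now: [2 3 1 4]
Gen 3 (s3): strand 1 crosses over strand 4. Perm now: [2 3 4 1]
Gen 4 (s3): strand 4 crosses over strand 1. Perm now: [2 3 1 4]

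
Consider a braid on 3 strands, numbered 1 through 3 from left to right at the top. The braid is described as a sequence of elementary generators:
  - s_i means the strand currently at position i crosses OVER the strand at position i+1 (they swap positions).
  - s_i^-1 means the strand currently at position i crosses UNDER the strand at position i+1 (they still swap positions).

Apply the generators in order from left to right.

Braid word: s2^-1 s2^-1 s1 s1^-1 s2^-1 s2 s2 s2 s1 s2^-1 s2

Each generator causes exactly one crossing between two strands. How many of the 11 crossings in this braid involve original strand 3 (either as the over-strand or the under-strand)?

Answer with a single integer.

Answer: 8

Derivation:
Gen 1: crossing 2x3. Involves strand 3? yes. Count so far: 1
Gen 2: crossing 3x2. Involves strand 3? yes. Count so far: 2
Gen 3: crossing 1x2. Involves strand 3? no. Count so far: 2
Gen 4: crossing 2x1. Involves strand 3? no. Count so far: 2
Gen 5: crossing 2x3. Involves strand 3? yes. Count so far: 3
Gen 6: crossing 3x2. Involves strand 3? yes. Count so far: 4
Gen 7: crossing 2x3. Involves strand 3? yes. Count so far: 5
Gen 8: crossing 3x2. Involves strand 3? yes. Count so far: 6
Gen 9: crossing 1x2. Involves strand 3? no. Count so far: 6
Gen 10: crossing 1x3. Involves strand 3? yes. Count so far: 7
Gen 11: crossing 3x1. Involves strand 3? yes. Count so far: 8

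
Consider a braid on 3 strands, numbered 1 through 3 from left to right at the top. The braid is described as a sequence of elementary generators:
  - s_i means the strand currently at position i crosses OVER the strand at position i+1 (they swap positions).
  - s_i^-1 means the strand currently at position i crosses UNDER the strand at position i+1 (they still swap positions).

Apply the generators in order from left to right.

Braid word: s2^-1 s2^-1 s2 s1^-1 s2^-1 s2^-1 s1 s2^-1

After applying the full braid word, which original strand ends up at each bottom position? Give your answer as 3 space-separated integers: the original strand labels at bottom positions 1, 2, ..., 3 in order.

Gen 1 (s2^-1): strand 2 crosses under strand 3. Perm now: [1 3 2]
Gen 2 (s2^-1): strand 3 crosses under strand 2. Perm now: [1 2 3]
Gen 3 (s2): strand 2 crosses over strand 3. Perm now: [1 3 2]
Gen 4 (s1^-1): strand 1 crosses under strand 3. Perm now: [3 1 2]
Gen 5 (s2^-1): strand 1 crosses under strand 2. Perm now: [3 2 1]
Gen 6 (s2^-1): strand 2 crosses under strand 1. Perm now: [3 1 2]
Gen 7 (s1): strand 3 crosses over strand 1. Perm now: [1 3 2]
Gen 8 (s2^-1): strand 3 crosses under strand 2. Perm now: [1 2 3]

Answer: 1 2 3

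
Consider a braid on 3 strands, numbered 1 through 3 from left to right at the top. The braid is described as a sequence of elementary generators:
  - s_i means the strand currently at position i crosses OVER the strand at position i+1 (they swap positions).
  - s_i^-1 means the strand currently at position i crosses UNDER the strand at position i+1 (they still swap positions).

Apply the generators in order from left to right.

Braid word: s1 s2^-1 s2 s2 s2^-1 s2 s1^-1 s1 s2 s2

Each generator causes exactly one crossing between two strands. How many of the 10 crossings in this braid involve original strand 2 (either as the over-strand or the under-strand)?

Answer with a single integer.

Gen 1: crossing 1x2. Involves strand 2? yes. Count so far: 1
Gen 2: crossing 1x3. Involves strand 2? no. Count so far: 1
Gen 3: crossing 3x1. Involves strand 2? no. Count so far: 1
Gen 4: crossing 1x3. Involves strand 2? no. Count so far: 1
Gen 5: crossing 3x1. Involves strand 2? no. Count so far: 1
Gen 6: crossing 1x3. Involves strand 2? no. Count so far: 1
Gen 7: crossing 2x3. Involves strand 2? yes. Count so far: 2
Gen 8: crossing 3x2. Involves strand 2? yes. Count so far: 3
Gen 9: crossing 3x1. Involves strand 2? no. Count so far: 3
Gen 10: crossing 1x3. Involves strand 2? no. Count so far: 3

Answer: 3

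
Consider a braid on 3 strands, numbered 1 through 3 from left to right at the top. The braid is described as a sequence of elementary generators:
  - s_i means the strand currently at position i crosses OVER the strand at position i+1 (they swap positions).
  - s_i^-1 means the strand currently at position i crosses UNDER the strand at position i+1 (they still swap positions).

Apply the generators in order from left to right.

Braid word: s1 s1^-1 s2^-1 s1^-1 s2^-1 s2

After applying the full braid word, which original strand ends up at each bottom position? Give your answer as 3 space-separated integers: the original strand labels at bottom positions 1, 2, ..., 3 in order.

Answer: 3 1 2

Derivation:
Gen 1 (s1): strand 1 crosses over strand 2. Perm now: [2 1 3]
Gen 2 (s1^-1): strand 2 crosses under strand 1. Perm now: [1 2 3]
Gen 3 (s2^-1): strand 2 crosses under strand 3. Perm now: [1 3 2]
Gen 4 (s1^-1): strand 1 crosses under strand 3. Perm now: [3 1 2]
Gen 5 (s2^-1): strand 1 crosses under strand 2. Perm now: [3 2 1]
Gen 6 (s2): strand 2 crosses over strand 1. Perm now: [3 1 2]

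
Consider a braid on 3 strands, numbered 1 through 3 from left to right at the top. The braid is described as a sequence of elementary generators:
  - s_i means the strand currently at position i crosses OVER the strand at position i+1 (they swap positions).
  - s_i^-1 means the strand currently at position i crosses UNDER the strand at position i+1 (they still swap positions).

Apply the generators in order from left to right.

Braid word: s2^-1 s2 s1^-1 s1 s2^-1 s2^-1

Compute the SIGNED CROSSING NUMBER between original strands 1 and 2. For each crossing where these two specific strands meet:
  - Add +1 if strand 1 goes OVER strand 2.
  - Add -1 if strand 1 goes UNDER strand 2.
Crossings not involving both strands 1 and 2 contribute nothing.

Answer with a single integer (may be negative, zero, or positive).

Gen 1: crossing 2x3. Both 1&2? no. Sum: 0
Gen 2: crossing 3x2. Both 1&2? no. Sum: 0
Gen 3: 1 under 2. Both 1&2? yes. Contrib: -1. Sum: -1
Gen 4: 2 over 1. Both 1&2? yes. Contrib: -1. Sum: -2
Gen 5: crossing 2x3. Both 1&2? no. Sum: -2
Gen 6: crossing 3x2. Both 1&2? no. Sum: -2

Answer: -2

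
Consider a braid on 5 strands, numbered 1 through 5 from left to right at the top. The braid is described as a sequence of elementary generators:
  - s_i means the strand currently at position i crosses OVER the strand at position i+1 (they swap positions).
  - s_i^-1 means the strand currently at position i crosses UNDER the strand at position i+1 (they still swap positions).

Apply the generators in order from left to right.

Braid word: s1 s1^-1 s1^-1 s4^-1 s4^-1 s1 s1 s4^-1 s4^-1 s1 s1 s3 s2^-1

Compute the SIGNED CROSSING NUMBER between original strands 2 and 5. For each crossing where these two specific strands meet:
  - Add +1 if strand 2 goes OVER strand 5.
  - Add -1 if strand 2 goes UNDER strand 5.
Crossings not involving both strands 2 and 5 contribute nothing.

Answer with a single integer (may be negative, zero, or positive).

Gen 1: crossing 1x2. Both 2&5? no. Sum: 0
Gen 2: crossing 2x1. Both 2&5? no. Sum: 0
Gen 3: crossing 1x2. Both 2&5? no. Sum: 0
Gen 4: crossing 4x5. Both 2&5? no. Sum: 0
Gen 5: crossing 5x4. Both 2&5? no. Sum: 0
Gen 6: crossing 2x1. Both 2&5? no. Sum: 0
Gen 7: crossing 1x2. Both 2&5? no. Sum: 0
Gen 8: crossing 4x5. Both 2&5? no. Sum: 0
Gen 9: crossing 5x4. Both 2&5? no. Sum: 0
Gen 10: crossing 2x1. Both 2&5? no. Sum: 0
Gen 11: crossing 1x2. Both 2&5? no. Sum: 0
Gen 12: crossing 3x4. Both 2&5? no. Sum: 0
Gen 13: crossing 1x4. Both 2&5? no. Sum: 0

Answer: 0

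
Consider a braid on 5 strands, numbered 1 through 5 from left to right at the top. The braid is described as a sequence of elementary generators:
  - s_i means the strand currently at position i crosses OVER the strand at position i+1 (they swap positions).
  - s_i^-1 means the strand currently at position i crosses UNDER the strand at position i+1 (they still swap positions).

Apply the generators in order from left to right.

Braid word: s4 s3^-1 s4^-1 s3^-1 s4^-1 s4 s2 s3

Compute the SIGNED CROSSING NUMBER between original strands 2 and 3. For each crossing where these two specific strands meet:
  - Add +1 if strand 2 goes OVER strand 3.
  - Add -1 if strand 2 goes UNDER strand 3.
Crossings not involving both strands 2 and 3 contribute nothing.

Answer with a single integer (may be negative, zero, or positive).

Answer: 0

Derivation:
Gen 1: crossing 4x5. Both 2&3? no. Sum: 0
Gen 2: crossing 3x5. Both 2&3? no. Sum: 0
Gen 3: crossing 3x4. Both 2&3? no. Sum: 0
Gen 4: crossing 5x4. Both 2&3? no. Sum: 0
Gen 5: crossing 5x3. Both 2&3? no. Sum: 0
Gen 6: crossing 3x5. Both 2&3? no. Sum: 0
Gen 7: crossing 2x4. Both 2&3? no. Sum: 0
Gen 8: crossing 2x5. Both 2&3? no. Sum: 0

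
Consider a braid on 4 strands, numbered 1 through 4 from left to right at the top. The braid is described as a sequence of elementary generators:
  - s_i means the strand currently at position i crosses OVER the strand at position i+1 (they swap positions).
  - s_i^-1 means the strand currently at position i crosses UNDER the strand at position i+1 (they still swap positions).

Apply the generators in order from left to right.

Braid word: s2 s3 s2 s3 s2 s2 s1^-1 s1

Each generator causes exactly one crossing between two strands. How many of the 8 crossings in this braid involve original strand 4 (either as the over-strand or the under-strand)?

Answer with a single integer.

Gen 1: crossing 2x3. Involves strand 4? no. Count so far: 0
Gen 2: crossing 2x4. Involves strand 4? yes. Count so far: 1
Gen 3: crossing 3x4. Involves strand 4? yes. Count so far: 2
Gen 4: crossing 3x2. Involves strand 4? no. Count so far: 2
Gen 5: crossing 4x2. Involves strand 4? yes. Count so far: 3
Gen 6: crossing 2x4. Involves strand 4? yes. Count so far: 4
Gen 7: crossing 1x4. Involves strand 4? yes. Count so far: 5
Gen 8: crossing 4x1. Involves strand 4? yes. Count so far: 6

Answer: 6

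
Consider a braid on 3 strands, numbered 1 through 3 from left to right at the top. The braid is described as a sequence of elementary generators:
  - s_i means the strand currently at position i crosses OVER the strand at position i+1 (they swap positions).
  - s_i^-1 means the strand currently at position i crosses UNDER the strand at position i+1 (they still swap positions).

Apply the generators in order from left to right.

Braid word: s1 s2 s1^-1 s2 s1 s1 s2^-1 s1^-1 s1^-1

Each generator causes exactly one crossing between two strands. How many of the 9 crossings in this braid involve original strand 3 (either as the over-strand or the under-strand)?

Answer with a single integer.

Answer: 6

Derivation:
Gen 1: crossing 1x2. Involves strand 3? no. Count so far: 0
Gen 2: crossing 1x3. Involves strand 3? yes. Count so far: 1
Gen 3: crossing 2x3. Involves strand 3? yes. Count so far: 2
Gen 4: crossing 2x1. Involves strand 3? no. Count so far: 2
Gen 5: crossing 3x1. Involves strand 3? yes. Count so far: 3
Gen 6: crossing 1x3. Involves strand 3? yes. Count so far: 4
Gen 7: crossing 1x2. Involves strand 3? no. Count so far: 4
Gen 8: crossing 3x2. Involves strand 3? yes. Count so far: 5
Gen 9: crossing 2x3. Involves strand 3? yes. Count so far: 6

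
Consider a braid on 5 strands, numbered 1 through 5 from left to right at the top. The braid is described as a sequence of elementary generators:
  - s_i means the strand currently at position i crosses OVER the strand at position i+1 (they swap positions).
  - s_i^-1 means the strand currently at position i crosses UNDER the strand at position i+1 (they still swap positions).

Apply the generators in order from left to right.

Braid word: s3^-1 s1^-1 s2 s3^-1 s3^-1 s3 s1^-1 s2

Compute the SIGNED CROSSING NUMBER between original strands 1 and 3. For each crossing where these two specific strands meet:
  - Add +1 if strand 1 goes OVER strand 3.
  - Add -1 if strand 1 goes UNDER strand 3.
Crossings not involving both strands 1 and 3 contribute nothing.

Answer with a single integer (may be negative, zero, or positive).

Answer: 1

Derivation:
Gen 1: crossing 3x4. Both 1&3? no. Sum: 0
Gen 2: crossing 1x2. Both 1&3? no. Sum: 0
Gen 3: crossing 1x4. Both 1&3? no. Sum: 0
Gen 4: 1 under 3. Both 1&3? yes. Contrib: -1. Sum: -1
Gen 5: 3 under 1. Both 1&3? yes. Contrib: +1. Sum: 0
Gen 6: 1 over 3. Both 1&3? yes. Contrib: +1. Sum: 1
Gen 7: crossing 2x4. Both 1&3? no. Sum: 1
Gen 8: crossing 2x3. Both 1&3? no. Sum: 1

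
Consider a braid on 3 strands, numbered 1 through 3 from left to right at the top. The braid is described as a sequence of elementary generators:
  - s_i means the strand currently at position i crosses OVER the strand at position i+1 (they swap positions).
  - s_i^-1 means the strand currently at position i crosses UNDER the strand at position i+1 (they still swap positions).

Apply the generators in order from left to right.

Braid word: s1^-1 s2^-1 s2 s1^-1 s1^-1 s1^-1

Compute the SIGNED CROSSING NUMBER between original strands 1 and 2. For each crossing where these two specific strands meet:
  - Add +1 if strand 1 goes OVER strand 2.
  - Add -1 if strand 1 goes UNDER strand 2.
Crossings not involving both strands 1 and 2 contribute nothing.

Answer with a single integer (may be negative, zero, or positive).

Answer: 0

Derivation:
Gen 1: 1 under 2. Both 1&2? yes. Contrib: -1. Sum: -1
Gen 2: crossing 1x3. Both 1&2? no. Sum: -1
Gen 3: crossing 3x1. Both 1&2? no. Sum: -1
Gen 4: 2 under 1. Both 1&2? yes. Contrib: +1. Sum: 0
Gen 5: 1 under 2. Both 1&2? yes. Contrib: -1. Sum: -1
Gen 6: 2 under 1. Both 1&2? yes. Contrib: +1. Sum: 0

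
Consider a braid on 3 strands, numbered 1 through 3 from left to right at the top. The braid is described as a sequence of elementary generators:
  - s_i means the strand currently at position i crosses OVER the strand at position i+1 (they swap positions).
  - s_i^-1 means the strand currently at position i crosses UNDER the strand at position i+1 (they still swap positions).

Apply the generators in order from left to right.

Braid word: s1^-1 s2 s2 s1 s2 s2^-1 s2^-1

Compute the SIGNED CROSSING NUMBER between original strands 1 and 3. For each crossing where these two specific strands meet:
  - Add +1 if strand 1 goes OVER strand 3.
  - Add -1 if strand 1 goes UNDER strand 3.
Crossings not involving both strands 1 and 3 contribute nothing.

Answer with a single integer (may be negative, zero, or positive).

Answer: 0

Derivation:
Gen 1: crossing 1x2. Both 1&3? no. Sum: 0
Gen 2: 1 over 3. Both 1&3? yes. Contrib: +1. Sum: 1
Gen 3: 3 over 1. Both 1&3? yes. Contrib: -1. Sum: 0
Gen 4: crossing 2x1. Both 1&3? no. Sum: 0
Gen 5: crossing 2x3. Both 1&3? no. Sum: 0
Gen 6: crossing 3x2. Both 1&3? no. Sum: 0
Gen 7: crossing 2x3. Both 1&3? no. Sum: 0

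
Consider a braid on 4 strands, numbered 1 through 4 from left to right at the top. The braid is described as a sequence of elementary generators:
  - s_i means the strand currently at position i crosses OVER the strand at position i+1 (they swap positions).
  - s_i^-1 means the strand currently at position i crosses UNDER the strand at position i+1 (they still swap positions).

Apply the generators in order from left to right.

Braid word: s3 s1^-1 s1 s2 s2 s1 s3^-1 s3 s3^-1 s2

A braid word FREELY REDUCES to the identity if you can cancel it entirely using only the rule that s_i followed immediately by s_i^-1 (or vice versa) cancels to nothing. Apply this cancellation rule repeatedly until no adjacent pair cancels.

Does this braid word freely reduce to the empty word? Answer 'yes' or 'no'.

Answer: no

Derivation:
Gen 1 (s3): push. Stack: [s3]
Gen 2 (s1^-1): push. Stack: [s3 s1^-1]
Gen 3 (s1): cancels prior s1^-1. Stack: [s3]
Gen 4 (s2): push. Stack: [s3 s2]
Gen 5 (s2): push. Stack: [s3 s2 s2]
Gen 6 (s1): push. Stack: [s3 s2 s2 s1]
Gen 7 (s3^-1): push. Stack: [s3 s2 s2 s1 s3^-1]
Gen 8 (s3): cancels prior s3^-1. Stack: [s3 s2 s2 s1]
Gen 9 (s3^-1): push. Stack: [s3 s2 s2 s1 s3^-1]
Gen 10 (s2): push. Stack: [s3 s2 s2 s1 s3^-1 s2]
Reduced word: s3 s2 s2 s1 s3^-1 s2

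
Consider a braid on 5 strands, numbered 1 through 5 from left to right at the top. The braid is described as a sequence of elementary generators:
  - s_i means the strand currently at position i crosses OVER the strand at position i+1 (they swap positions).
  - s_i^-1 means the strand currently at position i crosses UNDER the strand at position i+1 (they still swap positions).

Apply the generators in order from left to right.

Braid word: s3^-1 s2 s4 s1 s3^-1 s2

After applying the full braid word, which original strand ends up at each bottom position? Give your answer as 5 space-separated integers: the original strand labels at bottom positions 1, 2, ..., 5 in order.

Answer: 4 5 1 2 3

Derivation:
Gen 1 (s3^-1): strand 3 crosses under strand 4. Perm now: [1 2 4 3 5]
Gen 2 (s2): strand 2 crosses over strand 4. Perm now: [1 4 2 3 5]
Gen 3 (s4): strand 3 crosses over strand 5. Perm now: [1 4 2 5 3]
Gen 4 (s1): strand 1 crosses over strand 4. Perm now: [4 1 2 5 3]
Gen 5 (s3^-1): strand 2 crosses under strand 5. Perm now: [4 1 5 2 3]
Gen 6 (s2): strand 1 crosses over strand 5. Perm now: [4 5 1 2 3]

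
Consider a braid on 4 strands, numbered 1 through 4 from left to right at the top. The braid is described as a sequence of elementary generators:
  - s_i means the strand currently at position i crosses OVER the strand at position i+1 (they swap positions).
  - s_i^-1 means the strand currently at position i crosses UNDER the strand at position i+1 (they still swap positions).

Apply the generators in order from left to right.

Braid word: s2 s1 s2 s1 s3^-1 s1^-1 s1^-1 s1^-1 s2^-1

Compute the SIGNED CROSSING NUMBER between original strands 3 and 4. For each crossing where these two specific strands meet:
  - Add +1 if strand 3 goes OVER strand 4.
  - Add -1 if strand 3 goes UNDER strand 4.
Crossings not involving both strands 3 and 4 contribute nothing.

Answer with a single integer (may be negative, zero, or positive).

Answer: 0

Derivation:
Gen 1: crossing 2x3. Both 3&4? no. Sum: 0
Gen 2: crossing 1x3. Both 3&4? no. Sum: 0
Gen 3: crossing 1x2. Both 3&4? no. Sum: 0
Gen 4: crossing 3x2. Both 3&4? no. Sum: 0
Gen 5: crossing 1x4. Both 3&4? no. Sum: 0
Gen 6: crossing 2x3. Both 3&4? no. Sum: 0
Gen 7: crossing 3x2. Both 3&4? no. Sum: 0
Gen 8: crossing 2x3. Both 3&4? no. Sum: 0
Gen 9: crossing 2x4. Both 3&4? no. Sum: 0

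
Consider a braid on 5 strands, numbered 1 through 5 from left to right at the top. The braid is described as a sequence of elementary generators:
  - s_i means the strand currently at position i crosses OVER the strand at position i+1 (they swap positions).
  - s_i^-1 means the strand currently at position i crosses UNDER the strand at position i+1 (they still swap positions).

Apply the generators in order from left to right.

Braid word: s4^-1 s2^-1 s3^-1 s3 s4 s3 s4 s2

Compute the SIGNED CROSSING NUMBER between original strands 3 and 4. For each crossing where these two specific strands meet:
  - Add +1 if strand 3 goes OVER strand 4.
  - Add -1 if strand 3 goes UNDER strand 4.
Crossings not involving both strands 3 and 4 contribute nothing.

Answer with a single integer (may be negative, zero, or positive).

Answer: 1

Derivation:
Gen 1: crossing 4x5. Both 3&4? no. Sum: 0
Gen 2: crossing 2x3. Both 3&4? no. Sum: 0
Gen 3: crossing 2x5. Both 3&4? no. Sum: 0
Gen 4: crossing 5x2. Both 3&4? no. Sum: 0
Gen 5: crossing 5x4. Both 3&4? no. Sum: 0
Gen 6: crossing 2x4. Both 3&4? no. Sum: 0
Gen 7: crossing 2x5. Both 3&4? no. Sum: 0
Gen 8: 3 over 4. Both 3&4? yes. Contrib: +1. Sum: 1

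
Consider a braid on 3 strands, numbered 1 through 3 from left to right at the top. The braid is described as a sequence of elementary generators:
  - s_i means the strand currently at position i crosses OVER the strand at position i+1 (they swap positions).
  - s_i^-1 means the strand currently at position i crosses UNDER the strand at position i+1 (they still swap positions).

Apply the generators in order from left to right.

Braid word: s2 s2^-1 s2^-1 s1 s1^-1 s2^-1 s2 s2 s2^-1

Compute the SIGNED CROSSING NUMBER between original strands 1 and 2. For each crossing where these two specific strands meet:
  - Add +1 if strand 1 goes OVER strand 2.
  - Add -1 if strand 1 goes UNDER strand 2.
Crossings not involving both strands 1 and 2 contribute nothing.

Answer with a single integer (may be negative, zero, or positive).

Gen 1: crossing 2x3. Both 1&2? no. Sum: 0
Gen 2: crossing 3x2. Both 1&2? no. Sum: 0
Gen 3: crossing 2x3. Both 1&2? no. Sum: 0
Gen 4: crossing 1x3. Both 1&2? no. Sum: 0
Gen 5: crossing 3x1. Both 1&2? no. Sum: 0
Gen 6: crossing 3x2. Both 1&2? no. Sum: 0
Gen 7: crossing 2x3. Both 1&2? no. Sum: 0
Gen 8: crossing 3x2. Both 1&2? no. Sum: 0
Gen 9: crossing 2x3. Both 1&2? no. Sum: 0

Answer: 0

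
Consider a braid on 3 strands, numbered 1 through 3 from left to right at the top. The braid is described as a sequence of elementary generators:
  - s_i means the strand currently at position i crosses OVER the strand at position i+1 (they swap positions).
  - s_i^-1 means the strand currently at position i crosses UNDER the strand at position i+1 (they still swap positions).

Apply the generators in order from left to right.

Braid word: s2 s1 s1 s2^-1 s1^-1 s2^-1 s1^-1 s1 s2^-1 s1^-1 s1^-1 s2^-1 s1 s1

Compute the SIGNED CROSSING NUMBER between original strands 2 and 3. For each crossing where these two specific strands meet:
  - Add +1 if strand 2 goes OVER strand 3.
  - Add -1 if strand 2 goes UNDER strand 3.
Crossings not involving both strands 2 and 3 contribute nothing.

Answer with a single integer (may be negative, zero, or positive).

Answer: 0

Derivation:
Gen 1: 2 over 3. Both 2&3? yes. Contrib: +1. Sum: 1
Gen 2: crossing 1x3. Both 2&3? no. Sum: 1
Gen 3: crossing 3x1. Both 2&3? no. Sum: 1
Gen 4: 3 under 2. Both 2&3? yes. Contrib: +1. Sum: 2
Gen 5: crossing 1x2. Both 2&3? no. Sum: 2
Gen 6: crossing 1x3. Both 2&3? no. Sum: 2
Gen 7: 2 under 3. Both 2&3? yes. Contrib: -1. Sum: 1
Gen 8: 3 over 2. Both 2&3? yes. Contrib: -1. Sum: 0
Gen 9: crossing 3x1. Both 2&3? no. Sum: 0
Gen 10: crossing 2x1. Both 2&3? no. Sum: 0
Gen 11: crossing 1x2. Both 2&3? no. Sum: 0
Gen 12: crossing 1x3. Both 2&3? no. Sum: 0
Gen 13: 2 over 3. Both 2&3? yes. Contrib: +1. Sum: 1
Gen 14: 3 over 2. Both 2&3? yes. Contrib: -1. Sum: 0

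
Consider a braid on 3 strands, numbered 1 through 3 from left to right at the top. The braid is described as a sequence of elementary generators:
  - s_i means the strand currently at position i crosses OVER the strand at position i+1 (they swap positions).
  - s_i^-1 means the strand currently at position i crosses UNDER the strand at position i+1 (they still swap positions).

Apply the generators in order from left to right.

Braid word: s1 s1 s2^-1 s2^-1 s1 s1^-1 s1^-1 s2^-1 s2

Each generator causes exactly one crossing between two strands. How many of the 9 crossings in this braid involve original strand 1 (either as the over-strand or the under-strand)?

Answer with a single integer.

Answer: 7

Derivation:
Gen 1: crossing 1x2. Involves strand 1? yes. Count so far: 1
Gen 2: crossing 2x1. Involves strand 1? yes. Count so far: 2
Gen 3: crossing 2x3. Involves strand 1? no. Count so far: 2
Gen 4: crossing 3x2. Involves strand 1? no. Count so far: 2
Gen 5: crossing 1x2. Involves strand 1? yes. Count so far: 3
Gen 6: crossing 2x1. Involves strand 1? yes. Count so far: 4
Gen 7: crossing 1x2. Involves strand 1? yes. Count so far: 5
Gen 8: crossing 1x3. Involves strand 1? yes. Count so far: 6
Gen 9: crossing 3x1. Involves strand 1? yes. Count so far: 7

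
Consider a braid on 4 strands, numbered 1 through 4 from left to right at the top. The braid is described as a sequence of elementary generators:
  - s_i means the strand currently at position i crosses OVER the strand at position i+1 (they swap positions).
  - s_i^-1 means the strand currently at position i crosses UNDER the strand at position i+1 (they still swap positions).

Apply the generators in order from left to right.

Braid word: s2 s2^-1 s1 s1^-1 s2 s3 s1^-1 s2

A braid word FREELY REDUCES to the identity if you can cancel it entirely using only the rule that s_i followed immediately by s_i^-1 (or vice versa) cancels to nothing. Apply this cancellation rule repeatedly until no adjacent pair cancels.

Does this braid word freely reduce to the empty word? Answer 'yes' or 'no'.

Gen 1 (s2): push. Stack: [s2]
Gen 2 (s2^-1): cancels prior s2. Stack: []
Gen 3 (s1): push. Stack: [s1]
Gen 4 (s1^-1): cancels prior s1. Stack: []
Gen 5 (s2): push. Stack: [s2]
Gen 6 (s3): push. Stack: [s2 s3]
Gen 7 (s1^-1): push. Stack: [s2 s3 s1^-1]
Gen 8 (s2): push. Stack: [s2 s3 s1^-1 s2]
Reduced word: s2 s3 s1^-1 s2

Answer: no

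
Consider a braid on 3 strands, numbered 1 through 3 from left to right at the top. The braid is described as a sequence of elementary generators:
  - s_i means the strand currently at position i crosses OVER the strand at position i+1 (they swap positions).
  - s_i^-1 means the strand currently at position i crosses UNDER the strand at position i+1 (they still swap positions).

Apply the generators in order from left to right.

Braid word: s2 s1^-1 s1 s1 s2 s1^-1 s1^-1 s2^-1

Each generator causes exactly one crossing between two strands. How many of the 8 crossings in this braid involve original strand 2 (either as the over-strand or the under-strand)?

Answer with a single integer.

Answer: 5

Derivation:
Gen 1: crossing 2x3. Involves strand 2? yes. Count so far: 1
Gen 2: crossing 1x3. Involves strand 2? no. Count so far: 1
Gen 3: crossing 3x1. Involves strand 2? no. Count so far: 1
Gen 4: crossing 1x3. Involves strand 2? no. Count so far: 1
Gen 5: crossing 1x2. Involves strand 2? yes. Count so far: 2
Gen 6: crossing 3x2. Involves strand 2? yes. Count so far: 3
Gen 7: crossing 2x3. Involves strand 2? yes. Count so far: 4
Gen 8: crossing 2x1. Involves strand 2? yes. Count so far: 5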